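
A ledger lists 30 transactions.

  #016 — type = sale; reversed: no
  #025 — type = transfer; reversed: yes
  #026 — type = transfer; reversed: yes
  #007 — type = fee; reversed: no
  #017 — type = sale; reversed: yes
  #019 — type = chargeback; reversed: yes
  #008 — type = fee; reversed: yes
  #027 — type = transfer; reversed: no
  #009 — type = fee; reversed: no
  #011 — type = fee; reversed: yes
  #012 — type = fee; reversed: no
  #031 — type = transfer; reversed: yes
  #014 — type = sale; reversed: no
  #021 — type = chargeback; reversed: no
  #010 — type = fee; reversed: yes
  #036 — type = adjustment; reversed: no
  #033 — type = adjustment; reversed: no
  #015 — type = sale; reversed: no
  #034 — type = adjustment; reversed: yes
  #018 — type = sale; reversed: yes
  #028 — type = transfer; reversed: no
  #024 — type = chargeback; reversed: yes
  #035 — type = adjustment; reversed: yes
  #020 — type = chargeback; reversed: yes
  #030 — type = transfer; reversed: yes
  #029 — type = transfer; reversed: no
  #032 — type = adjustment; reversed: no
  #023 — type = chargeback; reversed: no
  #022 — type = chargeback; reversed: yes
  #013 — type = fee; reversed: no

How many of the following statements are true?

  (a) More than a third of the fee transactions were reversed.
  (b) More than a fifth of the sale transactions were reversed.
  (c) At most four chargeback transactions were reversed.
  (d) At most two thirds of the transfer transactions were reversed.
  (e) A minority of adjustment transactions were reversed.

(a) fee: |A| = 7, |A ∩ B| = 3; needs |A ∩ B| / |A| > 1/3 — true.
(b) sale: |A| = 5, |A ∩ B| = 2; needs |A ∩ B| / |A| > 1/5 — true.
(c) chargeback: |A| = 6, |A ∩ B| = 4; needs |A ∩ B| ≤ 4 — true.
(d) transfer: |A| = 7, |A ∩ B| = 4; needs |A ∩ B| / |A| ≤ 2/3 — true.
(e) adjustment: |A| = 5, |A ∩ B| = 2; needs |A ∩ B| < |A ∖ B| — true.

5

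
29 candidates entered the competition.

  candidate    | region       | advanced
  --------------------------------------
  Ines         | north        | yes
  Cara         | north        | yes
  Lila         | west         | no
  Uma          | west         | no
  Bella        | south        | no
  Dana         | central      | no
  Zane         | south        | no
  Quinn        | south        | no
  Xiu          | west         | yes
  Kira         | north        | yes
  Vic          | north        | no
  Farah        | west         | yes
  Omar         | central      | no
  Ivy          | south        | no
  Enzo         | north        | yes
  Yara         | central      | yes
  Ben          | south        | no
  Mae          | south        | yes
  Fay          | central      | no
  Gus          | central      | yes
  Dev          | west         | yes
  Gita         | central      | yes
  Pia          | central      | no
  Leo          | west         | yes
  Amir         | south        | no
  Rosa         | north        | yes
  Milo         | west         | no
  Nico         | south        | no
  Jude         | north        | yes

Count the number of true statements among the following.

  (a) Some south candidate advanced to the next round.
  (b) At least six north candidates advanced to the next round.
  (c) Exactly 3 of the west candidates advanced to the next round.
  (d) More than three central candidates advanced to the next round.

(a) south: |A| = 8, |A ∩ B| = 1; needs A ∩ B ≠ ∅ (|A ∩ B| ≥ 1) — true.
(b) north: |A| = 7, |A ∩ B| = 6; needs |A ∩ B| ≥ 6 — true.
(c) west: |A| = 7, |A ∩ B| = 4; needs |A ∩ B| = 3 — false.
(d) central: |A| = 7, |A ∩ B| = 3; needs |A ∩ B| > 3 — false.

2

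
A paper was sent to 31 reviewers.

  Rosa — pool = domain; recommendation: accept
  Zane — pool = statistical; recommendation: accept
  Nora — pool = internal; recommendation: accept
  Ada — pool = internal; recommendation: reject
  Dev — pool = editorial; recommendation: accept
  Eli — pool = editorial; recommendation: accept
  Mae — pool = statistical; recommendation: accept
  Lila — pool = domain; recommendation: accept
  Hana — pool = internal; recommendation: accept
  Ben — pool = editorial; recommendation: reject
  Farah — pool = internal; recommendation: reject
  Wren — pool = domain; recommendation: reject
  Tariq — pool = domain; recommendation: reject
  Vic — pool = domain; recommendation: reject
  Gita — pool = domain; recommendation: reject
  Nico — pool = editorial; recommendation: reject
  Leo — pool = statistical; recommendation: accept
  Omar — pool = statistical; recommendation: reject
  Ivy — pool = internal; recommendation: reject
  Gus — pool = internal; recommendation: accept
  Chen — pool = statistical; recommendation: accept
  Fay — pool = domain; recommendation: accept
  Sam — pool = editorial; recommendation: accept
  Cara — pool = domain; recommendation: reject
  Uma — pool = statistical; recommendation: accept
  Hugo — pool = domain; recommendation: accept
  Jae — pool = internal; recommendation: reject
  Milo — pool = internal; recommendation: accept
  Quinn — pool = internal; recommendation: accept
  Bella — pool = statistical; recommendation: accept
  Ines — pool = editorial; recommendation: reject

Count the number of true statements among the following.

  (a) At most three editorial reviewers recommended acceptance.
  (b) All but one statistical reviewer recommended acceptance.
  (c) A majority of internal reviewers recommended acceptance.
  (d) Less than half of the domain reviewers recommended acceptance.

4

(a) editorial: |A| = 6, |A ∩ B| = 3; needs |A ∩ B| ≤ 3 — true.
(b) statistical: |A| = 7, |A ∩ B| = 6; needs |A ∖ B| = 1 — true.
(c) internal: |A| = 9, |A ∩ B| = 5; needs |A ∩ B| > |A ∖ B| — true.
(d) domain: |A| = 9, |A ∩ B| = 4; needs |A ∩ B| < |A ∖ B| — true.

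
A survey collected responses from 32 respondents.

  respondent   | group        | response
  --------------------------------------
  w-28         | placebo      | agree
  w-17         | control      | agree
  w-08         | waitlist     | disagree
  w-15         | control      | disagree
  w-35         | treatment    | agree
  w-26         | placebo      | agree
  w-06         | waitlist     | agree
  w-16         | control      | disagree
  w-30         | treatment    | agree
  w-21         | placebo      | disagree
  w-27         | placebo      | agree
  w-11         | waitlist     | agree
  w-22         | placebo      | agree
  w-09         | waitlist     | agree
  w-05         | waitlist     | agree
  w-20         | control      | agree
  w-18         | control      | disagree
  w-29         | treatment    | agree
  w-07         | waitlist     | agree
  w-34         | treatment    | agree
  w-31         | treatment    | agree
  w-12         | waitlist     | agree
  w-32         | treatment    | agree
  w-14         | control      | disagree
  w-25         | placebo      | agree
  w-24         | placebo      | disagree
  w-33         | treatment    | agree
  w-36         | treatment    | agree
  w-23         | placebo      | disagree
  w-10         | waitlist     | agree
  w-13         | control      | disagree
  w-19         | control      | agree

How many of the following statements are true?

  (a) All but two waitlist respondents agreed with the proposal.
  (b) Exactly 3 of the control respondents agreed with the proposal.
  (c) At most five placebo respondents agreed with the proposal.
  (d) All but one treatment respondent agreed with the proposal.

(a) waitlist: |A| = 8, |A ∩ B| = 7; needs |A ∖ B| = 2 — false.
(b) control: |A| = 8, |A ∩ B| = 3; needs |A ∩ B| = 3 — true.
(c) placebo: |A| = 8, |A ∩ B| = 5; needs |A ∩ B| ≤ 5 — true.
(d) treatment: |A| = 8, |A ∩ B| = 8; needs |A ∖ B| = 1 — false.

2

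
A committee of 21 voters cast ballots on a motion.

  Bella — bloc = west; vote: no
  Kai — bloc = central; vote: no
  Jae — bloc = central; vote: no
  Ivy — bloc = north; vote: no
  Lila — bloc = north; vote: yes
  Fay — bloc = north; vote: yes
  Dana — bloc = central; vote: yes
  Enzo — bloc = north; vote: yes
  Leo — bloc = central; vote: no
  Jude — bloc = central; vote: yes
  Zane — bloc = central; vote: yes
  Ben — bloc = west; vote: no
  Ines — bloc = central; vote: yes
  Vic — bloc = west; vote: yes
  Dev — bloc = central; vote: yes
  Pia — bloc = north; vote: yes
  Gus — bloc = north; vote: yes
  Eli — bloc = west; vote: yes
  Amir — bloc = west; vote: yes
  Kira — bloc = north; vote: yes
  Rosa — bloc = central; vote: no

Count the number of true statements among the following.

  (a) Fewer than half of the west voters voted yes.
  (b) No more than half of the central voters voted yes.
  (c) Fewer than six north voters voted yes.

(a) west: |A| = 5, |A ∩ B| = 3; needs |A ∩ B| < |A ∖ B| — false.
(b) central: |A| = 9, |A ∩ B| = 5; needs |A ∩ B| ≤ |A ∖ B| — false.
(c) north: |A| = 7, |A ∩ B| = 6; needs |A ∩ B| < 6 — false.

0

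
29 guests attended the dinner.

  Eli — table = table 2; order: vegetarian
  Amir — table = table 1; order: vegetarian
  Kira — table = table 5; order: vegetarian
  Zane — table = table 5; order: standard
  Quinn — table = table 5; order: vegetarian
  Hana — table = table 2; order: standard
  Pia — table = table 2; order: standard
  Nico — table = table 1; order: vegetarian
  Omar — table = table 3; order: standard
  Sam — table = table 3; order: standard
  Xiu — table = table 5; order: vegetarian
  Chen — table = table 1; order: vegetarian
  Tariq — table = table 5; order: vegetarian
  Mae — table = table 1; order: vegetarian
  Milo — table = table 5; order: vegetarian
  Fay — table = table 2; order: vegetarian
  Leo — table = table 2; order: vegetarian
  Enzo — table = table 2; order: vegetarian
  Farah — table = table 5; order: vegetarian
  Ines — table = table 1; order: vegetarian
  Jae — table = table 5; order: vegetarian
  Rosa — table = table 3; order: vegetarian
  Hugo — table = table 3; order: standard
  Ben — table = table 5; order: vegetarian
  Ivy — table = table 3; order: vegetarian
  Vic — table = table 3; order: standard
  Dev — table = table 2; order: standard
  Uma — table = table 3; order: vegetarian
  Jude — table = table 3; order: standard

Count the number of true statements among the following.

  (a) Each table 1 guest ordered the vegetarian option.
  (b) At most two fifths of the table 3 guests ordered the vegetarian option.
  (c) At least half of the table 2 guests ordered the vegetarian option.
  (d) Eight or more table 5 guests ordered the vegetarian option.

(a) table 1: |A| = 5, |A ∩ B| = 5; needs A ⊆ B, i.e. every element of A is in B (|A ∖ B| = 0) — true.
(b) table 3: |A| = 8, |A ∩ B| = 3; needs |A ∩ B| / |A| ≤ 2/5 — true.
(c) table 2: |A| = 7, |A ∩ B| = 4; needs |A ∩ B| ≥ |A ∖ B| — true.
(d) table 5: |A| = 9, |A ∩ B| = 8; needs |A ∩ B| ≥ 8 — true.

4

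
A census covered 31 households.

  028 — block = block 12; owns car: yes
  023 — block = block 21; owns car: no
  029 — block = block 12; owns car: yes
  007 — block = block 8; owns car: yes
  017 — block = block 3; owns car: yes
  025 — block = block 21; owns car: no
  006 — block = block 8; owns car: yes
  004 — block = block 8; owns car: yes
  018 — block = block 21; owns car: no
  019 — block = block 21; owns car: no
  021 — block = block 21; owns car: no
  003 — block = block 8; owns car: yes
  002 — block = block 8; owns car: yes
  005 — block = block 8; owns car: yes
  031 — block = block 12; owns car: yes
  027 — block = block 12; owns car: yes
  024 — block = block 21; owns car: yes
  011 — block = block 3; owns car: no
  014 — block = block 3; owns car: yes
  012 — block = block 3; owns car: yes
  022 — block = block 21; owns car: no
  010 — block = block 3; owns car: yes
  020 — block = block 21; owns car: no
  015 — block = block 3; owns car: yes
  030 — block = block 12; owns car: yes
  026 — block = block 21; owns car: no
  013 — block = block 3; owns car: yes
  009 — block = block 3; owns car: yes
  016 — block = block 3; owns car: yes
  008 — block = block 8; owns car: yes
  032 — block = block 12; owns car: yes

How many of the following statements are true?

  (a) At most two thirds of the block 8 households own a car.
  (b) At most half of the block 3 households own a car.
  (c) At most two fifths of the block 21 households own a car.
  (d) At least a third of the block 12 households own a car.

2

(a) block 8: |A| = 7, |A ∩ B| = 7; needs |A ∩ B| / |A| ≤ 2/3 — false.
(b) block 3: |A| = 9, |A ∩ B| = 8; needs |A ∩ B| ≤ |A ∖ B| — false.
(c) block 21: |A| = 9, |A ∩ B| = 1; needs |A ∩ B| / |A| ≤ 2/5 — true.
(d) block 12: |A| = 6, |A ∩ B| = 6; needs |A ∩ B| / |A| ≥ 1/3 — true.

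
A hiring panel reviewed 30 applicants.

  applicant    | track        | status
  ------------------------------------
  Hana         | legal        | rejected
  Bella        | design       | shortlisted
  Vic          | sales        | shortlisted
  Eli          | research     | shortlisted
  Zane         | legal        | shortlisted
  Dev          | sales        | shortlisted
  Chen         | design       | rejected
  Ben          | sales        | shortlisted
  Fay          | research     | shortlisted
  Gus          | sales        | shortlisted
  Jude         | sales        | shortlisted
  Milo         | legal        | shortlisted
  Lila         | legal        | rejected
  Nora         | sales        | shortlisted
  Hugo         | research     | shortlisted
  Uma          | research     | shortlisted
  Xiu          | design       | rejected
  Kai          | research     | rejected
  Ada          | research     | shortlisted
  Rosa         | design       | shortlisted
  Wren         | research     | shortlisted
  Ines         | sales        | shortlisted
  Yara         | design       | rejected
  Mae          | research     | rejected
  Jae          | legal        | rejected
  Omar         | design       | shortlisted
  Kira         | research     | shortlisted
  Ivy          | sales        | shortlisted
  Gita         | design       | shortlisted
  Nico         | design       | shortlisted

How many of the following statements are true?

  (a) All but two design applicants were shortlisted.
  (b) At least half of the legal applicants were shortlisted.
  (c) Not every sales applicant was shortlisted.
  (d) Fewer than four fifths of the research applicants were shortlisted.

1

(a) design: |A| = 8, |A ∩ B| = 5; needs |A ∖ B| = 2 — false.
(b) legal: |A| = 5, |A ∩ B| = 2; needs |A ∩ B| ≥ |A ∖ B| — false.
(c) sales: |A| = 8, |A ∩ B| = 8; needs A ⊄ B (|A ∖ B| ≥ 1) — false.
(d) research: |A| = 9, |A ∩ B| = 7; needs |A ∩ B| / |A| < 4/5 — true.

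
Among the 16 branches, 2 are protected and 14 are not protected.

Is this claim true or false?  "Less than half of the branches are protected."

The determiner here denotes the relation: |A ∩ B| < |A ∖ B|.
|A| = 16, |A ∩ B| = 2, |A ∖ B| = 14.
2 < 14, so the statement is true.

True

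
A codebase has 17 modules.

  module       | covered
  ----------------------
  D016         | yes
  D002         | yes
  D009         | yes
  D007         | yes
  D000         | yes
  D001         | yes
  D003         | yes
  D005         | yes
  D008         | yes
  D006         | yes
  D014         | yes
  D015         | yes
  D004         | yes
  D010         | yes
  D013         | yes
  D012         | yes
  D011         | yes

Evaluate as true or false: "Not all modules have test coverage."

False

The determiner here denotes the relation: A ⊄ B (|A ∖ B| ≥ 1).
|A| = 17, |A ∩ B| = 17, |A ∖ B| = 0.
So the statement is false.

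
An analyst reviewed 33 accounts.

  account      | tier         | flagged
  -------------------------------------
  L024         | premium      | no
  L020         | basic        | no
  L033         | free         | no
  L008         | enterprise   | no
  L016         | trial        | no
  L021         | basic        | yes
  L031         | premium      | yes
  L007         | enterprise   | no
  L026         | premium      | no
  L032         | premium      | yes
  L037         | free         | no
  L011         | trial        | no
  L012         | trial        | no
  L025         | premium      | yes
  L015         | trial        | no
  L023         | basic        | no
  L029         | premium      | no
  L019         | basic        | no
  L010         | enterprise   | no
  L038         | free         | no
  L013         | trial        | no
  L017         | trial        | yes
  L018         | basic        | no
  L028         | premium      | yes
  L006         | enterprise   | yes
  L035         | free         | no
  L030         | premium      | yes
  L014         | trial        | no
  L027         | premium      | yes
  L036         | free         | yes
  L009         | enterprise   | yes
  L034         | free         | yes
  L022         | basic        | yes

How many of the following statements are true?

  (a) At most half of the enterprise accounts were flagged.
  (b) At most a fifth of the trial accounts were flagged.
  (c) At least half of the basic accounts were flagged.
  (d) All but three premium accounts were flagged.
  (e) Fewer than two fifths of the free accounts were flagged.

4

(a) enterprise: |A| = 5, |A ∩ B| = 2; needs |A ∩ B| ≤ |A ∖ B| — true.
(b) trial: |A| = 7, |A ∩ B| = 1; needs |A ∩ B| / |A| ≤ 1/5 — true.
(c) basic: |A| = 6, |A ∩ B| = 2; needs |A ∩ B| ≥ |A ∖ B| — false.
(d) premium: |A| = 9, |A ∩ B| = 6; needs |A ∖ B| = 3 — true.
(e) free: |A| = 6, |A ∩ B| = 2; needs |A ∩ B| / |A| < 2/5 — true.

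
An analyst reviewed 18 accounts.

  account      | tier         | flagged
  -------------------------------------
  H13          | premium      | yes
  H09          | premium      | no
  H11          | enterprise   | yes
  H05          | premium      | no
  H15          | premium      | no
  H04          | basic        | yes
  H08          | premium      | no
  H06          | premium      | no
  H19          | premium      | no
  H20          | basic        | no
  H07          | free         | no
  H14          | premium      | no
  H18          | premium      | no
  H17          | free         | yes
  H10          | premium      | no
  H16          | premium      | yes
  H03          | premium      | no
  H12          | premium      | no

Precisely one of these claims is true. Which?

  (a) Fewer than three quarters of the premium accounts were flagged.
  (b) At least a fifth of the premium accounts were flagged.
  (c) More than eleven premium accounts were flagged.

|A| = 13, |A ∩ B| = 2, |A ∖ B| = 11.
(a) requires |A ∩ B| / |A| < 3/4: true.
(b) requires |A ∩ B| / |A| ≥ 1/5: false.
(c) requires |A ∩ B| > 11: false.

(a)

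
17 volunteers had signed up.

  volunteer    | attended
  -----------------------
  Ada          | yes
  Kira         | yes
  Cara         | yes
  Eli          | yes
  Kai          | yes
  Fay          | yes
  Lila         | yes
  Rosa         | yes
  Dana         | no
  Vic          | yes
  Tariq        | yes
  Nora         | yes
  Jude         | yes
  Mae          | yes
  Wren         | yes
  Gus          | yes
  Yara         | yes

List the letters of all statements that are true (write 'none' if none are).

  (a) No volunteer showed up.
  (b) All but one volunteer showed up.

(b)

|A| = 17, |A ∩ B| = 16, |A ∖ B| = 1.
(a) A ∩ B = ∅ (|A ∩ B| = 0): fails.
(b) |A ∖ B| = 1: holds.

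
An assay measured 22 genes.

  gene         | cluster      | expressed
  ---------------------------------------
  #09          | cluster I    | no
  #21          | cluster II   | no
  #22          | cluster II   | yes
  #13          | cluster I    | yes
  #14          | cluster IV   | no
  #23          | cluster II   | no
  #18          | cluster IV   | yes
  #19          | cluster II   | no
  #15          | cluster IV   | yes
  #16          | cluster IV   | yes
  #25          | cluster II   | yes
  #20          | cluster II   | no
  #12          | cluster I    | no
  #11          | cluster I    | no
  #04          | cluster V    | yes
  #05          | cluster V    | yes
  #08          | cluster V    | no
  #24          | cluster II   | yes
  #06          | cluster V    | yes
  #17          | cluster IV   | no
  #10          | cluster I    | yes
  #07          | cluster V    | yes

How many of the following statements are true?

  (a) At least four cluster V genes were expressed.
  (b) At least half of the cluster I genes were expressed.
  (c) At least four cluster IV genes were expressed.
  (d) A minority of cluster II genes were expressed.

(a) cluster V: |A| = 5, |A ∩ B| = 4; needs |A ∩ B| ≥ 4 — true.
(b) cluster I: |A| = 5, |A ∩ B| = 2; needs |A ∩ B| ≥ |A ∖ B| — false.
(c) cluster IV: |A| = 5, |A ∩ B| = 3; needs |A ∩ B| ≥ 4 — false.
(d) cluster II: |A| = 7, |A ∩ B| = 3; needs |A ∩ B| < |A ∖ B| — true.

2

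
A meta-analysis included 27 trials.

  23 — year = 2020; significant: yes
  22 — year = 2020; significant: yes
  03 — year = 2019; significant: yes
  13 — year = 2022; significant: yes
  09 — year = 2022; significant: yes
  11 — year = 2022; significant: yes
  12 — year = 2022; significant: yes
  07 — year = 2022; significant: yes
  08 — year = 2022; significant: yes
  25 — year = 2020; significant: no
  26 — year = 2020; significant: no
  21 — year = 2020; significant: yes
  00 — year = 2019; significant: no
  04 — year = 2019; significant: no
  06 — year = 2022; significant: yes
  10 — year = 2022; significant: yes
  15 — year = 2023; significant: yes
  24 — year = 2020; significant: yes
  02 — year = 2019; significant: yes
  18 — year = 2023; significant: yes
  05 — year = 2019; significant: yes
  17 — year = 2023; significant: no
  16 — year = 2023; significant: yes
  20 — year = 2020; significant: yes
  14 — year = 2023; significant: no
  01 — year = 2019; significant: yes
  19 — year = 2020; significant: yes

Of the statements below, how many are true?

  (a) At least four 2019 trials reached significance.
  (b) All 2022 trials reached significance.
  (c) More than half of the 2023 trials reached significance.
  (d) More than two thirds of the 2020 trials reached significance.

4

(a) 2019: |A| = 6, |A ∩ B| = 4; needs |A ∩ B| ≥ 4 — true.
(b) 2022: |A| = 8, |A ∩ B| = 8; needs A ⊆ B, i.e. every element of A is in B (|A ∖ B| = 0) — true.
(c) 2023: |A| = 5, |A ∩ B| = 3; needs |A ∩ B| > |A ∖ B| — true.
(d) 2020: |A| = 8, |A ∩ B| = 6; needs |A ∩ B| / |A| > 2/3 — true.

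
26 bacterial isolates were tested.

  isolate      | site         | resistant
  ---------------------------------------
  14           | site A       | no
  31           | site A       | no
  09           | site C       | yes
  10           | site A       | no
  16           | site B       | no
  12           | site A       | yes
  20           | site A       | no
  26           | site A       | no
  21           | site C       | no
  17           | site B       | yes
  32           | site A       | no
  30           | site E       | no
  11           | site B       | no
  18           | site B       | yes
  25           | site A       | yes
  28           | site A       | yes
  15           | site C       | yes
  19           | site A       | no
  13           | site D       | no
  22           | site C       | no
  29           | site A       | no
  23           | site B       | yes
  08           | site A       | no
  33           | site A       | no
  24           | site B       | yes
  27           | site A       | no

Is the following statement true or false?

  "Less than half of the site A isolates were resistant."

True

Truth condition: |A ∩ B| < |A ∖ B|.
A (the restrictor) = {14, 31, 10, 12, 20, 26, 32, 25, 28, 19, 29, 08, 33, 27}, |A| = 14.
A ∩ B = {12, 25, 28}, so |A ∩ B| = 3.
A ∖ B = {14, 31, 10, 20, 26, 32, 19, 29, 08, 33, 27}, so |A ∖ B| = 11.
3 < 11, so the statement is true.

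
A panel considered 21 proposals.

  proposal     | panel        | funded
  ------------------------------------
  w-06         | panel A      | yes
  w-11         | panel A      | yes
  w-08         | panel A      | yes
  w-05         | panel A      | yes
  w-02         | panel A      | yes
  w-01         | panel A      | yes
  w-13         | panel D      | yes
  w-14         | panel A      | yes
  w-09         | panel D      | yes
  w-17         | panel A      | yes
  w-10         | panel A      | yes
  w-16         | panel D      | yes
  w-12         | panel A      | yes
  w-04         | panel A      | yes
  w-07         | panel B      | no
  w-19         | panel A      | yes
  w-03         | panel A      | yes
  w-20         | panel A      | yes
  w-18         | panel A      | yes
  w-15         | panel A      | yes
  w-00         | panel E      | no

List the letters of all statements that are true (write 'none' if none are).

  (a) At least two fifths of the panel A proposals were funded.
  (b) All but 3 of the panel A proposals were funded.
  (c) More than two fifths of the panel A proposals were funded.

|A| = 16, |A ∩ B| = 16, |A ∖ B| = 0.
(a) |A ∩ B| / |A| ≥ 2/5: holds.
(b) |A ∖ B| = 3: fails.
(c) |A ∩ B| / |A| > 2/5: holds.

(a), (c)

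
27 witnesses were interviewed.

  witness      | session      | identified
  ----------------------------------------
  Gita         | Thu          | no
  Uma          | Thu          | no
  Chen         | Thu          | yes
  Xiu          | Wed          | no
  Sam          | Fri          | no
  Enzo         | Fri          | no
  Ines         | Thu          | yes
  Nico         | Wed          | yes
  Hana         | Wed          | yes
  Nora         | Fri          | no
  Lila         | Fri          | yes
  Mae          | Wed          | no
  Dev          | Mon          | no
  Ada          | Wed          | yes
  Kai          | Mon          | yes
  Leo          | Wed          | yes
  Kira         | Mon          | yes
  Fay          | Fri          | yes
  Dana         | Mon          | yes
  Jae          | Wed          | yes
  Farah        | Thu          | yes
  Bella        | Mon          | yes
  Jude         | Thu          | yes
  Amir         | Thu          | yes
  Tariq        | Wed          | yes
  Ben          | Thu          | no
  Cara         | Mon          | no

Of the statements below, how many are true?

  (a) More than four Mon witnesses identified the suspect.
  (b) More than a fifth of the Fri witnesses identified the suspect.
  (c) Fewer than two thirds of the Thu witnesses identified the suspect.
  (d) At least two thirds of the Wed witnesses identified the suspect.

3

(a) Mon: |A| = 6, |A ∩ B| = 4; needs |A ∩ B| > 4 — false.
(b) Fri: |A| = 5, |A ∩ B| = 2; needs |A ∩ B| / |A| > 1/5 — true.
(c) Thu: |A| = 8, |A ∩ B| = 5; needs |A ∩ B| / |A| < 2/3 — true.
(d) Wed: |A| = 8, |A ∩ B| = 6; needs |A ∩ B| / |A| ≥ 2/3 — true.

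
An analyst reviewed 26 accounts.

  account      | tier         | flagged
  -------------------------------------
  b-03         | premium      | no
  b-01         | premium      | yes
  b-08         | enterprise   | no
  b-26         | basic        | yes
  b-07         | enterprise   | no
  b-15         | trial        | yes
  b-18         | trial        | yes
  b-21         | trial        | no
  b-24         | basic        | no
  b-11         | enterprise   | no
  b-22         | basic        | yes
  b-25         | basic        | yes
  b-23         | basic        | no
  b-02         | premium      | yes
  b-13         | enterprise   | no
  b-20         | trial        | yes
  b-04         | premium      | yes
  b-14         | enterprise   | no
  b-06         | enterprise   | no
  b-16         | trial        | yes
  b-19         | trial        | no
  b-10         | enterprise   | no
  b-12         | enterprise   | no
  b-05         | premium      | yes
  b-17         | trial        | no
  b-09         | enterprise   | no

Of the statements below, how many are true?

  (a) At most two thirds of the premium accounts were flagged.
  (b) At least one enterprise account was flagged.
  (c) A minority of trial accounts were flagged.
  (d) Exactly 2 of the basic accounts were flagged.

(a) premium: |A| = 5, |A ∩ B| = 4; needs |A ∩ B| / |A| ≤ 2/3 — false.
(b) enterprise: |A| = 9, |A ∩ B| = 0; needs A ∩ B ≠ ∅ (|A ∩ B| ≥ 1) — false.
(c) trial: |A| = 7, |A ∩ B| = 4; needs |A ∩ B| < |A ∖ B| — false.
(d) basic: |A| = 5, |A ∩ B| = 3; needs |A ∩ B| = 2 — false.

0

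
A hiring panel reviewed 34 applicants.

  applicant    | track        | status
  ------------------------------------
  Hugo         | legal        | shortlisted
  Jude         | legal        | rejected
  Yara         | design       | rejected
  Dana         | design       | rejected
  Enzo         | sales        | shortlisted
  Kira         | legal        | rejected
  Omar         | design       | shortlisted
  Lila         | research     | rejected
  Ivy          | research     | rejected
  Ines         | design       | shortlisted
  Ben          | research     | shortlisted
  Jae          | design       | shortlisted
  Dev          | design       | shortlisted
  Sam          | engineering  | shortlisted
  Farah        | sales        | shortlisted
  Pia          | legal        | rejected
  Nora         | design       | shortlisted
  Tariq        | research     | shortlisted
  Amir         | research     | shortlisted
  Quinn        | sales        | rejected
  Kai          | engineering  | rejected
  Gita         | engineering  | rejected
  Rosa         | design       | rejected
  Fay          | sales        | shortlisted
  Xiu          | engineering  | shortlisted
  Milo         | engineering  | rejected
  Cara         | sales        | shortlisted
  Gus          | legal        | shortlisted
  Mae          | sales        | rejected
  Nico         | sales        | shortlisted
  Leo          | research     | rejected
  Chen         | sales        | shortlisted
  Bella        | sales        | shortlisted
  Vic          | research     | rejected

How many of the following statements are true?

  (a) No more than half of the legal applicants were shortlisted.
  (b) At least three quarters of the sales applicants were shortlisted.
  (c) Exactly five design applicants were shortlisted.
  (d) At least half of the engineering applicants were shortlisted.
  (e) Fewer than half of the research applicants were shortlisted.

(a) legal: |A| = 5, |A ∩ B| = 2; needs |A ∩ B| ≤ |A ∖ B| — true.
(b) sales: |A| = 9, |A ∩ B| = 7; needs |A ∩ B| / |A| ≥ 3/4 — true.
(c) design: |A| = 8, |A ∩ B| = 5; needs |A ∩ B| = 5 — true.
(d) engineering: |A| = 5, |A ∩ B| = 2; needs |A ∩ B| ≥ |A ∖ B| — false.
(e) research: |A| = 7, |A ∩ B| = 3; needs |A ∩ B| < |A ∖ B| — true.

4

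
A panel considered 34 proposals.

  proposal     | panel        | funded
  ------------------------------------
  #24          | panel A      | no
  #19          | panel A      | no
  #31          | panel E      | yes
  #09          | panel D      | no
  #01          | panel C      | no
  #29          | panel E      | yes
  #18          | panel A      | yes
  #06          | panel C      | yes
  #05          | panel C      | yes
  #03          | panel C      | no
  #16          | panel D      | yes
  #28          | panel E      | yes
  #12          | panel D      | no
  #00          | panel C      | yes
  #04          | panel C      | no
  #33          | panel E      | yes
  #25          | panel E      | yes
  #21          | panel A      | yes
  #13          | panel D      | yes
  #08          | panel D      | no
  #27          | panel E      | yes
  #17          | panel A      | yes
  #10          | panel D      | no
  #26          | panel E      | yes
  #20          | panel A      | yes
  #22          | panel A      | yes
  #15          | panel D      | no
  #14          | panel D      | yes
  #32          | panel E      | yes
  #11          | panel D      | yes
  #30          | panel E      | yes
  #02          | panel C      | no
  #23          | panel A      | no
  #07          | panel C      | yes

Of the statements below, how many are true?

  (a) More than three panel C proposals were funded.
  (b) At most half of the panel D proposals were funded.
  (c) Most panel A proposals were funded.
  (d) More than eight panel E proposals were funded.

(a) panel C: |A| = 8, |A ∩ B| = 4; needs |A ∩ B| > 3 — true.
(b) panel D: |A| = 9, |A ∩ B| = 4; needs |A ∩ B| ≤ |A ∖ B| — true.
(c) panel A: |A| = 8, |A ∩ B| = 5; needs |A ∩ B| > |A ∖ B| — true.
(d) panel E: |A| = 9, |A ∩ B| = 9; needs |A ∩ B| > 8 — true.

4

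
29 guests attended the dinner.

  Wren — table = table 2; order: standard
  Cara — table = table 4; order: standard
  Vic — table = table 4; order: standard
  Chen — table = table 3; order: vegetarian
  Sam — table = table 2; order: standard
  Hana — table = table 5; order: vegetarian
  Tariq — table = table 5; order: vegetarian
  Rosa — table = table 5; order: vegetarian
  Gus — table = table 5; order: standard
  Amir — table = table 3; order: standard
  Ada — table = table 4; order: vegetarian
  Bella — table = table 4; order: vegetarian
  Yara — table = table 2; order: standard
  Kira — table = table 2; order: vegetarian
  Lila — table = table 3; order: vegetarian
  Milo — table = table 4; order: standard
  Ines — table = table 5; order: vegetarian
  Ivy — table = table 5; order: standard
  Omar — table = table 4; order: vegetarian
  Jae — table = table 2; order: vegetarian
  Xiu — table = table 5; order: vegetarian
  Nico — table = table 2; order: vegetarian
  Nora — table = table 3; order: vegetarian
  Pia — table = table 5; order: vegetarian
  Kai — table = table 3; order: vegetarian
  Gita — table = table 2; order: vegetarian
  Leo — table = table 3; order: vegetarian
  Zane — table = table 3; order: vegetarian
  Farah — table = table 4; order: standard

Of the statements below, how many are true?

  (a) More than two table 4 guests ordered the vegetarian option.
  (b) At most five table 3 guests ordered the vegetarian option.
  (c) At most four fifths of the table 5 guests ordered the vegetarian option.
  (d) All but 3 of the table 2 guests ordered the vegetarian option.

(a) table 4: |A| = 7, |A ∩ B| = 3; needs |A ∩ B| > 2 — true.
(b) table 3: |A| = 7, |A ∩ B| = 6; needs |A ∩ B| ≤ 5 — false.
(c) table 5: |A| = 8, |A ∩ B| = 6; needs |A ∩ B| / |A| ≤ 4/5 — true.
(d) table 2: |A| = 7, |A ∩ B| = 4; needs |A ∖ B| = 3 — true.

3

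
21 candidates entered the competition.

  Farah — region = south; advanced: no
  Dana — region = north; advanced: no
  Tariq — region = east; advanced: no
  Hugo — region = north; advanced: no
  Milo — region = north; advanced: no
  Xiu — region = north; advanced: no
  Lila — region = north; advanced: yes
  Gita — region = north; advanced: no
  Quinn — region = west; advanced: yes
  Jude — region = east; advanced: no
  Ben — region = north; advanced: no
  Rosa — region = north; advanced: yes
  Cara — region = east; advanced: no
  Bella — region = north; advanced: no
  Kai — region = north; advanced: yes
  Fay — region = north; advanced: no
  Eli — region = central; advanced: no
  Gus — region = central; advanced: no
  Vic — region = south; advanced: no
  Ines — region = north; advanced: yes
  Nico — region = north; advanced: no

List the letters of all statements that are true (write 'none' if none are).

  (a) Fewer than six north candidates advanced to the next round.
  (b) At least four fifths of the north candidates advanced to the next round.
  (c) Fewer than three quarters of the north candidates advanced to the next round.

|A| = 13, |A ∩ B| = 4, |A ∖ B| = 9.
(a) |A ∩ B| < 6: holds.
(b) |A ∩ B| / |A| ≥ 4/5: fails.
(c) |A ∩ B| / |A| < 3/4: holds.

(a), (c)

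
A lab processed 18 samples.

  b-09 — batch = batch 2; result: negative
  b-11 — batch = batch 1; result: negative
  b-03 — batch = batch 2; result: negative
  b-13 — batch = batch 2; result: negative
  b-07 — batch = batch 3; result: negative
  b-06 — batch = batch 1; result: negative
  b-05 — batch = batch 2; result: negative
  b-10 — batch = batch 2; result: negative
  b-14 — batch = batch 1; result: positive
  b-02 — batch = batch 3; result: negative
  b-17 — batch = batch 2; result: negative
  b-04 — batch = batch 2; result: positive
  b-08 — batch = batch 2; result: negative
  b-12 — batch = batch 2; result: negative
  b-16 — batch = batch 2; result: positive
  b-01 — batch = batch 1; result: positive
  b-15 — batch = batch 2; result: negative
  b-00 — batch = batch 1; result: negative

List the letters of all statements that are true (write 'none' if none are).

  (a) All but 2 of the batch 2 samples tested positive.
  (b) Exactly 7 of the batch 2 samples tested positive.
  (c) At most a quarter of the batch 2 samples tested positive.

|A| = 11, |A ∩ B| = 2, |A ∖ B| = 9.
(a) |A ∖ B| = 2: fails.
(b) |A ∩ B| = 7: fails.
(c) |A ∩ B| / |A| ≤ 1/4: holds.

(c)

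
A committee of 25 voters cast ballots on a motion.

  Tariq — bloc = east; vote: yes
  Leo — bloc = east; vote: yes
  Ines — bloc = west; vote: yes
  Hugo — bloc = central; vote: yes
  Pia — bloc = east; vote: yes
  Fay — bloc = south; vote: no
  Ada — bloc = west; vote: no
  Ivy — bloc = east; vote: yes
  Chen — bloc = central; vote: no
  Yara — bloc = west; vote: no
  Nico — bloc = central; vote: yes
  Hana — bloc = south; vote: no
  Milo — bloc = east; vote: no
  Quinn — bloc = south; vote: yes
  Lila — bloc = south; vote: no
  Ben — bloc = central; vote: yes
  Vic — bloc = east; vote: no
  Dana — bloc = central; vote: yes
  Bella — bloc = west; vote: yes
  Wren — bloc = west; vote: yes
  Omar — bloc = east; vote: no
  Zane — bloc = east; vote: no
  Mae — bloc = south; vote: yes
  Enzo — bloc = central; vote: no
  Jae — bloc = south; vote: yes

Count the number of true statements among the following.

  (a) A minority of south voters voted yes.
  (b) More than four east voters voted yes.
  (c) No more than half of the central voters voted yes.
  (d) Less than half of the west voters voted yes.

0

(a) south: |A| = 6, |A ∩ B| = 3; needs |A ∩ B| < |A ∖ B| — false.
(b) east: |A| = 8, |A ∩ B| = 4; needs |A ∩ B| > 4 — false.
(c) central: |A| = 6, |A ∩ B| = 4; needs |A ∩ B| ≤ |A ∖ B| — false.
(d) west: |A| = 5, |A ∩ B| = 3; needs |A ∩ B| < |A ∖ B| — false.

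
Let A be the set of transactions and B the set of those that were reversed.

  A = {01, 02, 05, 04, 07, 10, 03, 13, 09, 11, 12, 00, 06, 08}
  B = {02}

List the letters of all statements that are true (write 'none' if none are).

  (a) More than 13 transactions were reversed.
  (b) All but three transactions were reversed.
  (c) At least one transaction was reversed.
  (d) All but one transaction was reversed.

|A| = 14, |A ∩ B| = 1, |A ∖ B| = 13.
(a) |A ∩ B| > 13: fails.
(b) |A ∖ B| = 3: fails.
(c) A ∩ B ≠ ∅ (|A ∩ B| ≥ 1): holds.
(d) |A ∖ B| = 1: fails.

(c)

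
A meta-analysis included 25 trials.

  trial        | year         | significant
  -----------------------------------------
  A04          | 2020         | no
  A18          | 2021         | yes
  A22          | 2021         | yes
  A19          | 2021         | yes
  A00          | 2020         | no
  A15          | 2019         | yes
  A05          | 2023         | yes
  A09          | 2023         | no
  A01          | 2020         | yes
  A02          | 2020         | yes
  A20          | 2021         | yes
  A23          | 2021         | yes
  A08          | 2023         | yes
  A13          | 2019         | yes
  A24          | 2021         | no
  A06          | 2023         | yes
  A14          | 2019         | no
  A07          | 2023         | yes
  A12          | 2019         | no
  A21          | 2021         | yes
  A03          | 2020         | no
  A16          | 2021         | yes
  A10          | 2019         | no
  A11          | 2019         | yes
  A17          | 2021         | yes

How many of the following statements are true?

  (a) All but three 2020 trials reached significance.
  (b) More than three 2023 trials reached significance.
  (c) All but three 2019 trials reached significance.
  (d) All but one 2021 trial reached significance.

(a) 2020: |A| = 5, |A ∩ B| = 2; needs |A ∖ B| = 3 — true.
(b) 2023: |A| = 5, |A ∩ B| = 4; needs |A ∩ B| > 3 — true.
(c) 2019: |A| = 6, |A ∩ B| = 3; needs |A ∖ B| = 3 — true.
(d) 2021: |A| = 9, |A ∩ B| = 8; needs |A ∖ B| = 1 — true.

4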